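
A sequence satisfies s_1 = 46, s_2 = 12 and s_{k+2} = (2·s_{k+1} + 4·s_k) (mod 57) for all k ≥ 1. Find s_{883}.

46

Listing terms: s_1 = 46,  s_2 = 12,  s_3 = 37,  s_4 = 8,  s_5 = 50,  s_6 = 18,  s_7 = 8,  s_8 = 31,  s_9 = 37,  s_{10} = 27,  s_{11} = 31,  s_{12} = 56,  s_{13} = 8,  s_{14} = 12,  s_{15} = 56,  s_{16} = 46,  s_{17} = 31,  s_{18} = 18,  s_{19} = 46,  s_{20} = 50,  s_{21} = 56,  s_{22} = 27,  s_{23} = 50,  s_{24} = 37,  s_{25} = 46,  s_{26} = 12.
The sequence repeats with period 24.
So s_{883} = s_{1 + ((883-1) mod 24)} = s_{19} = 46.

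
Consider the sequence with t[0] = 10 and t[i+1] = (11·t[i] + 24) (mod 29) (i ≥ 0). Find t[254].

Listing terms: t[0] = 10; t[1] = 18; t[2] = 19; t[3] = 1; t[4] = 6; t[5] = 3; t[6] = 28; t[7] = 13; t[8] = 22; t[9] = 5; t[10] = 21; t[11] = 23; t[12] = 16; t[13] = 26; t[14] = 20; t[15] = 12; t[16] = 11; t[17] = 0; t[18] = 24; t[19] = 27; t[20] = 2; t[21] = 17; t[22] = 8; t[23] = 25; t[24] = 9; t[25] = 7; t[26] = 14; t[27] = 4; t[28] = 10.
The sequence repeats with period 28.
So t[254] = t[0 + ((254-0) mod 28)] = t[2] = 19.

19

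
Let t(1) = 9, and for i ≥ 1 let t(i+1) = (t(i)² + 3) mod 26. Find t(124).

t(1) = 9; t(2) = 6; t(3) = 13; t(4) = 16; t(5) = 25; t(6) = 4; t(7) = 19; t(8) = 0; t(9) = 3; t(10) = 12; t(11) = 17; t(12) = 6.
Since t(12) = t(2) = 6, the sequence is eventually periodic: after a pre-period of length 1 it cycles with period 10.
For i ≥ 2, t(i) depends only on (i - 2) mod 10. (124 - 2) mod 10 = 2, so t(124) = t(4) = 16.

16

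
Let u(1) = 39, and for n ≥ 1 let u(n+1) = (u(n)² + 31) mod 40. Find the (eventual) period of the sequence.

6

We have u(1) = 39; u(2) = 32; u(3) = 15; u(4) = 16; u(5) = 7; u(6) = 0; u(7) = 31; u(8) = 32.
Since u(8) = u(2) = 32, the sequence is eventually periodic: after a pre-period of length 1 it cycles with period 6.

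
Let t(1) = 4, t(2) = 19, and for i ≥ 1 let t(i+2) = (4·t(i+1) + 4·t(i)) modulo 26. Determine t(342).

Computing terms: t(1) = 4; t(2) = 19; t(3) = 14; t(4) = 2; t(5) = 12; t(6) = 4; t(7) = 12; t(8) = 12; t(9) = 18; t(10) = 16; t(11) = 6; t(12) = 10; t(13) = 12; t(14) = 10; t(15) = 10; t(16) = 2; t(17) = 22; t(18) = 18; t(19) = 4; t(20) = 10; t(21) = 4; t(22) = 4; t(23) = 6; t(24) = 14; t(25) = 2.
Since (t(24), t(25)) = (t(3), t(4)) = (14, 2) (two consecutive terms determine the rest), the sequence is eventually periodic: after a pre-period of length 2 it cycles with period 21.
For i ≥ 3, t(i) depends only on (i - 3) mod 21. (342 - 3) mod 21 = 3, so t(342) = t(6) = 4.

4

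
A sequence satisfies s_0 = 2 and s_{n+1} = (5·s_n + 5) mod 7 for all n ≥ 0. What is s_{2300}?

Computing terms: s_0 = 2; s_1 = 1; s_2 = 3; s_3 = 6; s_4 = 0; s_5 = 5; s_6 = 2.
The sequence repeats with period 6.
So s_{2300} = s_{0 + ((2300-0) mod 6)} = s_2 = 3.

3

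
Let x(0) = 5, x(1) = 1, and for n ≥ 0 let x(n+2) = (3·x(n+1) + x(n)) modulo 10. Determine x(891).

We have x(0) = 5, x(1) = 1, x(2) = 8, x(3) = 5, x(4) = 3, x(5) = 4, x(6) = 5, x(7) = 9, x(8) = 2, x(9) = 5, x(10) = 7, x(11) = 6, x(12) = 5, x(13) = 1.
Since (x(12), x(13)) = (x(0), x(1)) = (5, 1) (two consecutive terms determine the rest), the sequence is periodic with period 12.
So x(891) = x(0 + ((891-0) mod 12)) = x(3) = 5.

5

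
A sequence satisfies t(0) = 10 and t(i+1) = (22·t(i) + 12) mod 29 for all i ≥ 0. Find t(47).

Listing terms: t(0) = 10, t(1) = 0, t(2) = 12, t(3) = 15, t(4) = 23, t(5) = 25, t(6) = 11, t(7) = 22, t(8) = 3, t(9) = 20, t(10) = 17, t(11) = 9, t(12) = 7, t(13) = 21, t(14) = 10.
Since t(14) = t(0) = 10, the sequence is periodic with period 14.
(47 - 0) mod 14 = 5, so t(47) = t(5) = 25.

25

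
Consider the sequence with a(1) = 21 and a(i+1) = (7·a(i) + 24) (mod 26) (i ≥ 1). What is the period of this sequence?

Listing terms: a(1) = 21,  a(2) = 15,  a(3) = 25,  a(4) = 17,  a(5) = 13,  a(6) = 11,  a(7) = 23,  a(8) = 3,  a(9) = 19,  a(10) = 1,  a(11) = 5,  a(12) = 7,  a(13) = 21.
The sequence repeats with period 12.

12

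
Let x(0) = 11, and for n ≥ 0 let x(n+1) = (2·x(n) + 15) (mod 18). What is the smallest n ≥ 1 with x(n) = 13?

x(0) = 11, x(1) = 1, x(2) = 17, x(3) = 13, x(4) = 5, x(5) = 7, x(6) = 11.
Since x(6) = x(0) = 11, the sequence is periodic with period 6.
The value 13 first appears (with n ≥ 1) at x(3).

3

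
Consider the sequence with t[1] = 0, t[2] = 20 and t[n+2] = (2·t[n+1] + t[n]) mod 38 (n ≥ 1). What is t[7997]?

26

Computing terms: t[1] = 0, t[2] = 20, t[3] = 2, t[4] = 24, t[5] = 12, t[6] = 10, t[7] = 32, t[8] = 36, t[9] = 28, t[10] = 16, t[11] = 22, t[12] = 22, t[13] = 28, t[14] = 2, t[15] = 32, t[16] = 28, t[17] = 12, t[18] = 14, t[19] = 2, t[20] = 18, t[21] = 0, t[22] = 18, t[23] = 36, t[24] = 14, t[25] = 26, t[26] = 28, t[27] = 6, t[28] = 2, t[29] = 10, t[30] = 22, t[31] = 16, t[32] = 16, t[33] = 10, t[34] = 36, t[35] = 6, t[36] = 10, t[37] = 26, t[38] = 24, t[39] = 36, t[40] = 20, t[41] = 0, t[42] = 20.
Since (t[41], t[42]) = (t[1], t[2]) = (0, 20) (two consecutive terms determine the rest), the sequence is periodic with period 40.
(7997 - 1) mod 40 = 36, so t[7997] = t[37] = 26.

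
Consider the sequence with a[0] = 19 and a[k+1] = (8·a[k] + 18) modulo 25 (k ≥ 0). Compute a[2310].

8

a[0] = 19, a[1] = 20, a[2] = 3, a[3] = 17, a[4] = 4, a[5] = 0, a[6] = 18, a[7] = 12, a[8] = 14, a[9] = 5, a[10] = 8, a[11] = 7, a[12] = 24, a[13] = 10, a[14] = 23, a[15] = 2, a[16] = 9, a[17] = 15, a[18] = 13, a[19] = 22, a[20] = 19.
The sequence repeats with period 20.
So a[2310] = a[0 + ((2310-0) mod 20)] = a[10] = 8.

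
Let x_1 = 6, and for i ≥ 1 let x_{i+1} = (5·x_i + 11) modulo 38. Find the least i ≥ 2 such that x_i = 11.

16

Listing terms: x_1 = 6,  x_2 = 3,  x_3 = 26,  x_4 = 27,  x_5 = 32,  x_6 = 19,  x_7 = 30,  x_8 = 9,  x_9 = 18,  x_{10} = 25,  x_{11} = 22,  x_{12} = 7,  x_{13} = 8,  x_{14} = 13,  x_{15} = 0,  x_{16} = 11,  x_{17} = 28,  x_{18} = 37,  x_{19} = 6.
Since x_{19} = x_1 = 6, the sequence is periodic with period 18.
The value 11 first appears (with i ≥ 2) at x_{16}.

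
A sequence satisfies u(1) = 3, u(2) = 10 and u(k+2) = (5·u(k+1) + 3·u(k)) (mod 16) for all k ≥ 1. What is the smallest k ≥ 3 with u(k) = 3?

We have u(1) = 3, u(2) = 10, u(3) = 11, u(4) = 5, u(5) = 10, u(6) = 1, u(7) = 3, u(8) = 2, u(9) = 3, u(10) = 5, u(11) = 2, u(12) = 9, u(13) = 3, u(14) = 10.
Since (u(13), u(14)) = (u(1), u(2)) = (3, 10) (two consecutive terms determine the rest), the sequence is periodic with period 12.
The value 3 first appears (with k ≥ 3) at u(7).

7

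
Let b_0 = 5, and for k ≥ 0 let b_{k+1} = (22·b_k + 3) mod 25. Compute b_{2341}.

Listing terms: b_0 = 5; b_1 = 13; b_2 = 14; b_3 = 11; b_4 = 20; b_5 = 18; b_6 = 24; b_7 = 6; b_8 = 10; b_9 = 23; b_{10} = 9; b_{11} = 1; b_{12} = 0; b_{13} = 3; b_{14} = 19; b_{15} = 21; b_{16} = 15; b_{17} = 8; b_{18} = 4; b_{19} = 16; b_{20} = 5.
Since b_{20} = b_0 = 5, the sequence is periodic with period 20.
(2341 - 0) mod 20 = 1, so b_{2341} = b_1 = 13.

13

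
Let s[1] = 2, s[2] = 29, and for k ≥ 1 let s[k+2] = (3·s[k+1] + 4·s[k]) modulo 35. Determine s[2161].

2

Computing terms: s[1] = 2; s[2] = 29; s[3] = 25; s[4] = 16; s[5] = 8; s[6] = 18; s[7] = 16; s[8] = 15; s[9] = 4; s[10] = 2; s[11] = 22; s[12] = 4; s[13] = 30; s[14] = 1; s[15] = 18; s[16] = 23; s[17] = 1; s[18] = 25; s[19] = 9; s[20] = 22; s[21] = 32; s[22] = 9; s[23] = 15; s[24] = 11; s[25] = 23; s[26] = 8; s[27] = 11; s[28] = 30; s[29] = 29; s[30] = 32; s[31] = 2; s[32] = 29.
The sequence repeats with period 30.
(2161 - 1) mod 30 = 0, so s[2161] = s[1] = 2.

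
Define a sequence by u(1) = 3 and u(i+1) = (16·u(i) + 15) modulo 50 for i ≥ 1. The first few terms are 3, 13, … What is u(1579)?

u(1) = 3,  u(2) = 13,  u(3) = 23,  u(4) = 33,  u(5) = 43,  u(6) = 3.
Since u(6) = u(1) = 3, the sequence is periodic with period 5.
(1579 - 1) mod 5 = 3, so u(1579) = u(4) = 33.

33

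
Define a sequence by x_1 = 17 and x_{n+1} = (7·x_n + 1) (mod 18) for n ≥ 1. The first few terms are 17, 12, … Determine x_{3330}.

Listing terms: x_1 = 17, x_2 = 12, x_3 = 13, x_4 = 2, x_5 = 15, x_6 = 16, x_7 = 5, x_8 = 0, x_9 = 1, x_{10} = 8, x_{11} = 3, x_{12} = 4, x_{13} = 11, x_{14} = 6, x_{15} = 7, x_{16} = 14, x_{17} = 9, x_{18} = 10, x_{19} = 17.
The sequence repeats with period 18.
(3330 - 1) mod 18 = 17, so x_{3330} = x_{18} = 10.

10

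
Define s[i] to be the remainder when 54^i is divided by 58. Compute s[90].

s[0] = 1; s[1] = 54; s[2] = 16; s[3] = 52; s[4] = 24; s[5] = 20; s[6] = 36; s[7] = 30; s[8] = 54.
Since s[8] = s[1] = 54, the sequence is eventually periodic: after a pre-period of length 1 it cycles with period 7.
For i ≥ 1, s[i] depends only on (i - 1) mod 7. (90 - 1) mod 7 = 5, so s[90] = s[6] = 36.

36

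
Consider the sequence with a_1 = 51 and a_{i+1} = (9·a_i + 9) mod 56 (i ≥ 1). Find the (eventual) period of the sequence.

We have a_1 = 51,  a_2 = 20,  a_3 = 21,  a_4 = 30,  a_5 = 55,  a_6 = 0,  a_7 = 9,  a_8 = 34,  a_9 = 35,  a_{10} = 44,  a_{11} = 13,  a_{12} = 14,  a_{13} = 23,  a_{14} = 48,  a_{15} = 49,  a_{16} = 2,  a_{17} = 27,  a_{18} = 28,  a_{19} = 37,  a_{20} = 6,  a_{21} = 7,  a_{22} = 16,  a_{23} = 41,  a_{24} = 42,  a_{25} = 51.
The sequence repeats with period 24.

24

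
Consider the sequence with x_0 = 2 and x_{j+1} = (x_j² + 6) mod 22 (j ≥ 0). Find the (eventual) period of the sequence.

5

Listing terms: x_0 = 2, x_1 = 10, x_2 = 18, x_3 = 0, x_4 = 6, x_5 = 20, x_6 = 10.
Since x_6 = x_1 = 10, the sequence is eventually periodic: after a pre-period of length 1 it cycles with period 5.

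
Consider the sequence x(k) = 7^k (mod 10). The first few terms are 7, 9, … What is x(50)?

Computing terms: x(1) = 7, x(2) = 9, x(3) = 3, x(4) = 1, x(5) = 7.
The sequence repeats with period 4.
So x(50) = x(1 + ((50-1) mod 4)) = x(2) = 9.

9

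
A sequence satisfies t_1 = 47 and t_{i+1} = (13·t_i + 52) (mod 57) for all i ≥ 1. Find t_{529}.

We have t_1 = 47, t_2 = 36, t_3 = 7, t_4 = 29, t_5 = 30, t_6 = 43, t_7 = 41, t_8 = 15, t_9 = 19, t_{10} = 14, t_{11} = 6, t_{12} = 16, t_{13} = 32, t_{14} = 12, t_{15} = 37, t_{16} = 20, t_{17} = 27, t_{18} = 4, t_{19} = 47.
The sequence repeats with period 18.
So t_{529} = t_{1 + ((529-1) mod 18)} = t_7 = 41.

41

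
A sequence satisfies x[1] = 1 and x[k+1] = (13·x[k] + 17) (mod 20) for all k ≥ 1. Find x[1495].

Computing terms: x[1] = 1,  x[2] = 10,  x[3] = 7,  x[4] = 8,  x[5] = 1.
The sequence repeats with period 4.
(1495 - 1) mod 4 = 2, so x[1495] = x[3] = 7.

7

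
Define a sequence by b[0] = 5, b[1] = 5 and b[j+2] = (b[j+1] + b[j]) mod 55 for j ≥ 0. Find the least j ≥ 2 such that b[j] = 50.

7

We have b[0] = 5; b[1] = 5; b[2] = 10; b[3] = 15; b[4] = 25; b[5] = 40; b[6] = 10; b[7] = 50; b[8] = 5; b[9] = 0; b[10] = 5; b[11] = 5.
The sequence repeats with period 10.
The value 50 first appears (with j ≥ 2) at b[7].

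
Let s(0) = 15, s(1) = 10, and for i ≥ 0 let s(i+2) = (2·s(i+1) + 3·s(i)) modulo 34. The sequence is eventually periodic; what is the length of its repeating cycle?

16

s(0) = 15, s(1) = 10, s(2) = 31, s(3) = 24, s(4) = 5, s(5) = 14, s(6) = 9, s(7) = 26, s(8) = 11, s(9) = 32, s(10) = 29, s(11) = 18, s(12) = 21, s(13) = 28, s(14) = 17, s(15) = 16, s(16) = 15, s(17) = 10.
Since (s(16), s(17)) = (s(0), s(1)) = (15, 10) (two consecutive terms determine the rest), the sequence is periodic with period 16.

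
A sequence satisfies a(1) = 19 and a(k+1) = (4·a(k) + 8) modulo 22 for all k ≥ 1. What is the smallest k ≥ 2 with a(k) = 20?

Computing terms: a(1) = 19, a(2) = 18, a(3) = 14, a(4) = 20, a(5) = 0, a(6) = 8, a(7) = 18.
Since a(7) = a(2) = 18, the sequence is eventually periodic: after a pre-period of length 1 it cycles with period 5.
The value 20 first appears (with k ≥ 2) at a(4).

4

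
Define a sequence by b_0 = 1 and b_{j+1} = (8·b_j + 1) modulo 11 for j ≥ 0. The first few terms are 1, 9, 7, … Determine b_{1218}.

Listing terms: b_0 = 1; b_1 = 9; b_2 = 7; b_3 = 2; b_4 = 6; b_5 = 5; b_6 = 8; b_7 = 10; b_8 = 4; b_9 = 0; b_{10} = 1.
The sequence repeats with period 10.
(1218 - 0) mod 10 = 8, so b_{1218} = b_8 = 4.

4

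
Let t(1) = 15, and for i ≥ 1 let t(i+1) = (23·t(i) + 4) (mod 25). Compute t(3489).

t(1) = 15,  t(2) = 24,  t(3) = 6,  t(4) = 17,  t(5) = 20,  t(6) = 14,  t(7) = 1,  t(8) = 2,  t(9) = 0,  t(10) = 4,  t(11) = 21,  t(12) = 12,  t(13) = 5,  t(14) = 19,  t(15) = 16,  t(16) = 22,  t(17) = 10,  t(18) = 9,  t(19) = 11,  t(20) = 7,  t(21) = 15.
Since t(21) = t(1) = 15, the sequence is periodic with period 20.
(3489 - 1) mod 20 = 8, so t(3489) = t(9) = 0.

0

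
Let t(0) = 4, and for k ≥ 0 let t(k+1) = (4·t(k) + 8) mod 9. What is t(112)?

We have t(0) = 4, t(1) = 6, t(2) = 5, t(3) = 1, t(4) = 3, t(5) = 2, t(6) = 7, t(7) = 0, t(8) = 8, t(9) = 4.
Since t(9) = t(0) = 4, the sequence is periodic with period 9.
So t(112) = t(0 + ((112-0) mod 9)) = t(4) = 3.

3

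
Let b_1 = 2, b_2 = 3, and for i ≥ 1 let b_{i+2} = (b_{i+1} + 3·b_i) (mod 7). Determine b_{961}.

2

b_1 = 2, b_2 = 3, b_3 = 2, b_4 = 4, b_5 = 3, b_6 = 1, b_7 = 3, b_8 = 6, b_9 = 1, b_{10} = 5, b_{11} = 1, b_{12} = 2, b_{13} = 5, b_{14} = 4, b_{15} = 5, b_{16} = 3, b_{17} = 4, b_{18} = 6, b_{19} = 4, b_{20} = 1, b_{21} = 6, b_{22} = 2, b_{23} = 6, b_{24} = 5, b_{25} = 2, b_{26} = 3.
Since (b_{25}, b_{26}) = (b_1, b_2) = (2, 3) (two consecutive terms determine the rest), the sequence is periodic with period 24.
So b_{961} = b_{1 + ((961-1) mod 24)} = b_1 = 2.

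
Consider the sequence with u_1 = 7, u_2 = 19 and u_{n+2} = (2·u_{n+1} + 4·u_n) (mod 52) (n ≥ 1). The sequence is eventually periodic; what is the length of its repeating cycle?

42

u_1 = 7, u_2 = 19, u_3 = 14, u_4 = 0, u_5 = 4, u_6 = 8, u_7 = 32, u_8 = 44, u_9 = 8, u_{10} = 36, u_{11} = 0, u_{12} = 40, u_{13} = 28, u_{14} = 8, u_{15} = 24, u_{16} = 28, u_{17} = 48, u_{18} = 0, u_{19} = 36, u_{20} = 20, u_{21} = 28, u_{22} = 32, u_{23} = 20, u_{24} = 12, u_{25} = 0, u_{26} = 48, u_{27} = 44, u_{28} = 20, u_{29} = 8, u_{30} = 44, u_{31} = 16, u_{32} = 0, u_{33} = 12, u_{34} = 24, u_{35} = 44, u_{36} = 28, u_{37} = 24, u_{38} = 4, u_{39} = 0, u_{40} = 16, u_{41} = 32, u_{42} = 24, u_{43} = 20, u_{44} = 32, u_{45} = 40, u_{46} = 0, u_{47} = 4.
Since (u_{46}, u_{47}) = (u_4, u_5) = (0, 4) (two consecutive terms determine the rest), the sequence is eventually periodic: after a pre-period of length 3 it cycles with period 42.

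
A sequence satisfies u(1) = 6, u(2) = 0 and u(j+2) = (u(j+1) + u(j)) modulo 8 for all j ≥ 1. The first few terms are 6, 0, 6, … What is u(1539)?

We have u(1) = 6,  u(2) = 0,  u(3) = 6,  u(4) = 6,  u(5) = 4,  u(6) = 2,  u(7) = 6,  u(8) = 0.
Since (u(7), u(8)) = (u(1), u(2)) = (6, 0) (two consecutive terms determine the rest), the sequence is periodic with period 6.
(1539 - 1) mod 6 = 2, so u(1539) = u(3) = 6.

6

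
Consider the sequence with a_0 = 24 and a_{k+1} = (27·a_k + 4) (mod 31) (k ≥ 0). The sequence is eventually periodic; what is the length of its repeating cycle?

Listing terms: a_0 = 24; a_1 = 1; a_2 = 0; a_3 = 4; a_4 = 19; a_5 = 21; a_6 = 13; a_7 = 14; a_8 = 10; a_9 = 26; a_{10} = 24.
Since a_{10} = a_0 = 24, the sequence is periodic with period 10.

10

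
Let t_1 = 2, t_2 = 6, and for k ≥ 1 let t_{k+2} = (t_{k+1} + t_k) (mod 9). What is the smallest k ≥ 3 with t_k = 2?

t_1 = 2; t_2 = 6; t_3 = 8; t_4 = 5; t_5 = 4; t_6 = 0; t_7 = 4; t_8 = 4; t_9 = 8; t_{10} = 3; t_{11} = 2; t_{12} = 5; t_{13} = 7; t_{14} = 3; t_{15} = 1; t_{16} = 4; t_{17} = 5; t_{18} = 0; t_{19} = 5; t_{20} = 5; t_{21} = 1; t_{22} = 6; t_{23} = 7; t_{24} = 4; t_{25} = 2; t_{26} = 6.
Since (t_{25}, t_{26}) = (t_1, t_2) = (2, 6) (two consecutive terms determine the rest), the sequence is periodic with period 24.
The value 2 first appears (with k ≥ 3) at t_{11}.

11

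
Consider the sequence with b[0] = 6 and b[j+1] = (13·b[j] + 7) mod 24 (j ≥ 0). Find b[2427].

15

Listing terms: b[0] = 6, b[1] = 13, b[2] = 8, b[3] = 15, b[4] = 10, b[5] = 17, b[6] = 12, b[7] = 19, b[8] = 14, b[9] = 21, b[10] = 16, b[11] = 23, b[12] = 18, b[13] = 1, b[14] = 20, b[15] = 3, b[16] = 22, b[17] = 5, b[18] = 0, b[19] = 7, b[20] = 2, b[21] = 9, b[22] = 4, b[23] = 11, b[24] = 6.
The sequence repeats with period 24.
(2427 - 0) mod 24 = 3, so b[2427] = b[3] = 15.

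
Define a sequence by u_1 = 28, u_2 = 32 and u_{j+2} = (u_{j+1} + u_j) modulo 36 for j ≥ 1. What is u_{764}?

Listing terms: u_1 = 28; u_2 = 32; u_3 = 24; u_4 = 20; u_5 = 8; u_6 = 28; u_7 = 0; u_8 = 28; u_9 = 28; u_{10} = 20; u_{11} = 12; u_{12} = 32; u_{13} = 8; u_{14} = 4; u_{15} = 12; u_{16} = 16; u_{17} = 28; u_{18} = 8; u_{19} = 0; u_{20} = 8; u_{21} = 8; u_{22} = 16; u_{23} = 24; u_{24} = 4; u_{25} = 28; u_{26} = 32.
Since (u_{25}, u_{26}) = (u_1, u_2) = (28, 32) (two consecutive terms determine the rest), the sequence is periodic with period 24.
So u_{764} = u_{1 + ((764-1) mod 24)} = u_{20} = 8.

8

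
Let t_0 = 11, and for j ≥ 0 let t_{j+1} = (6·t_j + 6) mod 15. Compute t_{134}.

We have t_0 = 11; t_1 = 12; t_2 = 3; t_3 = 9; t_4 = 0; t_5 = 6; t_6 = 12.
Since t_6 = t_1 = 12, the sequence is eventually periodic: after a pre-period of length 1 it cycles with period 5.
For j ≥ 1, t_j depends only on (j - 1) mod 5. (134 - 1) mod 5 = 3, so t_{134} = t_4 = 0.

0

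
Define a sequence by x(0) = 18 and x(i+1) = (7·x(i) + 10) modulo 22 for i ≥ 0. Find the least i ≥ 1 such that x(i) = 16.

x(0) = 18, x(1) = 4, x(2) = 16, x(3) = 12, x(4) = 6, x(5) = 8, x(6) = 0, x(7) = 10, x(8) = 14, x(9) = 20, x(10) = 18.
The sequence repeats with period 10.
The value 16 first appears (with i ≥ 1) at x(2).

2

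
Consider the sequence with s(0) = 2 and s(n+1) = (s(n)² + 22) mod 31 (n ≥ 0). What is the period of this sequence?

s(0) = 2,  s(1) = 26,  s(2) = 16,  s(3) = 30,  s(4) = 23,  s(5) = 24,  s(6) = 9,  s(7) = 10,  s(8) = 29,  s(9) = 26.
Since s(9) = s(1) = 26, the sequence is eventually periodic: after a pre-period of length 1 it cycles with period 8.

8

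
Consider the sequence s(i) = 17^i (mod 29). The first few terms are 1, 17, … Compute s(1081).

s(0) = 1; s(1) = 17; s(2) = 28; s(3) = 12; s(4) = 1.
Since s(4) = s(0) = 1, the sequence is periodic with period 4.
So s(1081) = s(0 + ((1081-0) mod 4)) = s(1) = 17.

17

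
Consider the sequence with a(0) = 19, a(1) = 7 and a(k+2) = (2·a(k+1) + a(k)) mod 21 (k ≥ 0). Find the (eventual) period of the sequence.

24

a(0) = 19; a(1) = 7; a(2) = 12; a(3) = 10; a(4) = 11; a(5) = 11; a(6) = 12; a(7) = 14; a(8) = 19; a(9) = 10; a(10) = 18; a(11) = 4; a(12) = 5; a(13) = 14; a(14) = 12; a(15) = 17; a(16) = 4; a(17) = 4; a(18) = 12; a(19) = 7; a(20) = 5; a(21) = 17; a(22) = 18; a(23) = 11; a(24) = 19; a(25) = 7.
Since (a(24), a(25)) = (a(0), a(1)) = (19, 7) (two consecutive terms determine the rest), the sequence is periodic with period 24.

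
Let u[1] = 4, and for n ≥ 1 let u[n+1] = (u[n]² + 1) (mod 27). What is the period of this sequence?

Computing terms: u[1] = 4, u[2] = 17, u[3] = 20, u[4] = 23, u[5] = 17.
Since u[5] = u[2] = 17, the sequence is eventually periodic: after a pre-period of length 1 it cycles with period 3.

3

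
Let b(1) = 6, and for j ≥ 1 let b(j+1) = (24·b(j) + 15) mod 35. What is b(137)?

b(1) = 6; b(2) = 19; b(3) = 16; b(4) = 14; b(5) = 1; b(6) = 4; b(7) = 6.
Since b(7) = b(1) = 6, the sequence is periodic with period 6.
So b(137) = b(1 + ((137-1) mod 6)) = b(5) = 1.

1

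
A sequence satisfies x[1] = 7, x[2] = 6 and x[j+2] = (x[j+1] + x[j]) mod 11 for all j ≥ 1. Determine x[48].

x[1] = 7; x[2] = 6; x[3] = 2; x[4] = 8; x[5] = 10; x[6] = 7; x[7] = 6.
The sequence repeats with period 5.
So x[48] = x[1 + ((48-1) mod 5)] = x[3] = 2.

2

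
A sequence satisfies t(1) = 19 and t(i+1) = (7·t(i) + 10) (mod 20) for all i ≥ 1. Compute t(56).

7

We have t(1) = 19,  t(2) = 3,  t(3) = 11,  t(4) = 7,  t(5) = 19.
The sequence repeats with period 4.
So t(56) = t(1 + ((56-1) mod 4)) = t(4) = 7.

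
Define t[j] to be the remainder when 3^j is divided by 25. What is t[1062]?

9

Listing terms: t[1] = 3; t[2] = 9; t[3] = 2; t[4] = 6; t[5] = 18; t[6] = 4; t[7] = 12; t[8] = 11; t[9] = 8; t[10] = 24; t[11] = 22; t[12] = 16; t[13] = 23; t[14] = 19; t[15] = 7; t[16] = 21; t[17] = 13; t[18] = 14; t[19] = 17; t[20] = 1; t[21] = 3.
The sequence repeats with period 20.
So t[1062] = t[1 + ((1062-1) mod 20)] = t[2] = 9.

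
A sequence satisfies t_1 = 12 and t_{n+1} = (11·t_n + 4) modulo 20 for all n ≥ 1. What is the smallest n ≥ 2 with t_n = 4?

4

Computing terms: t_1 = 12,  t_2 = 16,  t_3 = 0,  t_4 = 4,  t_5 = 8,  t_6 = 12.
Since t_6 = t_1 = 12, the sequence is periodic with period 5.
The value 4 first appears (with n ≥ 2) at t_4.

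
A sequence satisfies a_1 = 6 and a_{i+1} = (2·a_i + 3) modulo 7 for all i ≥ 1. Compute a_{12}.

5

Listing terms: a_1 = 6,  a_2 = 1,  a_3 = 5,  a_4 = 6.
The sequence repeats with period 3.
(12 - 1) mod 3 = 2, so a_{12} = a_3 = 5.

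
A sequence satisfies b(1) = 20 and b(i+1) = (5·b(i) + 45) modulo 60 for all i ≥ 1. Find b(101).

b(1) = 20; b(2) = 25; b(3) = 50; b(4) = 55; b(5) = 20.
The sequence repeats with period 4.
So b(101) = b(1 + ((101-1) mod 4)) = b(1) = 20.

20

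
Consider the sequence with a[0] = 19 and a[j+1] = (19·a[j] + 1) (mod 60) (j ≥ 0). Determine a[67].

2

a[0] = 19; a[1] = 2; a[2] = 39; a[3] = 22; a[4] = 59; a[5] = 42; a[6] = 19.
The sequence repeats with period 6.
So a[67] = a[0 + ((67-0) mod 6)] = a[1] = 2.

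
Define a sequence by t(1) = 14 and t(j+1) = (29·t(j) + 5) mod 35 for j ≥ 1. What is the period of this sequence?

14

Listing terms: t(1) = 14,  t(2) = 26,  t(3) = 24,  t(4) = 1,  t(5) = 34,  t(6) = 11,  t(7) = 9,  t(8) = 21,  t(9) = 19,  t(10) = 31,  t(11) = 29,  t(12) = 6,  t(13) = 4,  t(14) = 16,  t(15) = 14.
Since t(15) = t(1) = 14, the sequence is periodic with period 14.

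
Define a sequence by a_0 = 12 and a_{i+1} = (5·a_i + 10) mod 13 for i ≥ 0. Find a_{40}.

a_0 = 12, a_1 = 5, a_2 = 9, a_3 = 3, a_4 = 12.
Since a_4 = a_0 = 12, the sequence is periodic with period 4.
So a_{40} = a_{0 + ((40-0) mod 4)} = a_0 = 12.

12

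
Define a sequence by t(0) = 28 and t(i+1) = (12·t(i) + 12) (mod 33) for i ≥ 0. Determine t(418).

Computing terms: t(0) = 28, t(1) = 18, t(2) = 30, t(3) = 9, t(4) = 21, t(5) = 0, t(6) = 12, t(7) = 24, t(8) = 3, t(9) = 15, t(10) = 27, t(11) = 6, t(12) = 18.
Since t(12) = t(1) = 18, the sequence is eventually periodic: after a pre-period of length 1 it cycles with period 11.
For i ≥ 1, t(i) depends only on (i - 1) mod 11. (418 - 1) mod 11 = 10, so t(418) = t(11) = 6.

6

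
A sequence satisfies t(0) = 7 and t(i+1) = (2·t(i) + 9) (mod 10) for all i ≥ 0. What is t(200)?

7

We have t(0) = 7,  t(1) = 3,  t(2) = 5,  t(3) = 9,  t(4) = 7.
The sequence repeats with period 4.
So t(200) = t(0 + ((200-0) mod 4)) = t(0) = 7.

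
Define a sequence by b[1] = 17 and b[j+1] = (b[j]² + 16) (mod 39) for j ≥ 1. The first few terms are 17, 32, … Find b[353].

b[1] = 17, b[2] = 32, b[3] = 26, b[4] = 29, b[5] = 38, b[6] = 17.
The sequence repeats with period 5.
So b[353] = b[1 + ((353-1) mod 5)] = b[3] = 26.

26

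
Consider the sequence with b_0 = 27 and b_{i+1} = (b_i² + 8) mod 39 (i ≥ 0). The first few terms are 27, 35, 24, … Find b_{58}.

9

We have b_0 = 27; b_1 = 35; b_2 = 24; b_3 = 38; b_4 = 9; b_5 = 11; b_6 = 12; b_7 = 35.
Since b_7 = b_1 = 35, the sequence is eventually periodic: after a pre-period of length 1 it cycles with period 6.
For i ≥ 1, b_i depends only on (i - 1) mod 6. (58 - 1) mod 6 = 3, so b_{58} = b_4 = 9.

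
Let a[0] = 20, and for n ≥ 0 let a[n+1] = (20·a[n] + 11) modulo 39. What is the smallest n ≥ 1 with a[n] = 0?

Listing terms: a[0] = 20,  a[1] = 21,  a[2] = 2,  a[3] = 12,  a[4] = 17,  a[5] = 0,  a[6] = 11,  a[7] = 36,  a[8] = 29,  a[9] = 6,  a[10] = 14,  a[11] = 18,  a[12] = 20.
The sequence repeats with period 12.
The value 0 first appears (with n ≥ 1) at a[5].

5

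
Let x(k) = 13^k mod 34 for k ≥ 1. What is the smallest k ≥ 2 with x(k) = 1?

4

x(1) = 13; x(2) = 33; x(3) = 21; x(4) = 1; x(5) = 13.
Since x(5) = x(1) = 13, the sequence is periodic with period 4.
The value 1 first appears (with k ≥ 2) at x(4).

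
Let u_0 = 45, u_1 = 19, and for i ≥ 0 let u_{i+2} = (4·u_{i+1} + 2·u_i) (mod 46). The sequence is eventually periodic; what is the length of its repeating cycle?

Listing terms: u_0 = 45,  u_1 = 19,  u_2 = 28,  u_3 = 12,  u_4 = 12,  u_5 = 26,  u_6 = 36,  u_7 = 12,  u_8 = 28,  u_9 = 44,  u_{10} = 2,  u_{11} = 4,  u_{12} = 20,  u_{13} = 42,  u_{14} = 24,  u_{15} = 42,  u_{16} = 32,  u_{17} = 28,  u_{18} = 38,  u_{19} = 24,  u_{20} = 34,  u_{21} = 0,  u_{22} = 22,  u_{23} = 42,  u_{24} = 28,  u_{25} = 12.
Since (u_{24}, u_{25}) = (u_2, u_3) = (28, 12) (two consecutive terms determine the rest), the sequence is eventually periodic: after a pre-period of length 2 it cycles with period 22.

22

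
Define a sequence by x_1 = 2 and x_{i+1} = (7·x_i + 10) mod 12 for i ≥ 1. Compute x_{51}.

Listing terms: x_1 = 2,  x_2 = 0,  x_3 = 10,  x_4 = 8,  x_5 = 6,  x_6 = 4,  x_7 = 2.
Since x_7 = x_1 = 2, the sequence is periodic with period 6.
(51 - 1) mod 6 = 2, so x_{51} = x_3 = 10.

10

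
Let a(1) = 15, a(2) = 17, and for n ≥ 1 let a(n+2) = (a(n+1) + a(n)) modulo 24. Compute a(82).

We have a(1) = 15, a(2) = 17, a(3) = 8, a(4) = 1, a(5) = 9, a(6) = 10, a(7) = 19, a(8) = 5, a(9) = 0, a(10) = 5, a(11) = 5, a(12) = 10, a(13) = 15, a(14) = 1, a(15) = 16, a(16) = 17, a(17) = 9, a(18) = 2, a(19) = 11, a(20) = 13, a(21) = 0, a(22) = 13, a(23) = 13, a(24) = 2, a(25) = 15, a(26) = 17.
The sequence repeats with period 24.
(82 - 1) mod 24 = 9, so a(82) = a(10) = 5.

5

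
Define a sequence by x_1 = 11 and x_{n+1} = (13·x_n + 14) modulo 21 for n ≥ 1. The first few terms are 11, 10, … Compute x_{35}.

x_1 = 11; x_2 = 10; x_3 = 18; x_4 = 17; x_5 = 4; x_6 = 3; x_7 = 11.
Since x_7 = x_1 = 11, the sequence is periodic with period 6.
So x_{35} = x_{1 + ((35-1) mod 6)} = x_5 = 4.

4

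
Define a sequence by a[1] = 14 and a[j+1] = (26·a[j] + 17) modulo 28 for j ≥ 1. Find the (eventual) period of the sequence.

6

We have a[1] = 14, a[2] = 17, a[3] = 11, a[4] = 23, a[5] = 27, a[6] = 19, a[7] = 7, a[8] = 3, a[9] = 11.
Since a[9] = a[3] = 11, the sequence is eventually periodic: after a pre-period of length 2 it cycles with period 6.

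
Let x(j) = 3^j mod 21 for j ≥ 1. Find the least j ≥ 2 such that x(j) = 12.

5

Computing terms: x(1) = 3,  x(2) = 9,  x(3) = 6,  x(4) = 18,  x(5) = 12,  x(6) = 15,  x(7) = 3.
Since x(7) = x(1) = 3, the sequence is periodic with period 6.
The value 12 first appears (with j ≥ 2) at x(5).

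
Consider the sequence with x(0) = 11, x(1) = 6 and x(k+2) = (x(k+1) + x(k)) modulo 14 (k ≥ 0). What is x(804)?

5

x(0) = 11,  x(1) = 6,  x(2) = 3,  x(3) = 9,  x(4) = 12,  x(5) = 7,  x(6) = 5,  x(7) = 12,  x(8) = 3,  x(9) = 1,  x(10) = 4,  x(11) = 5,  x(12) = 9,  x(13) = 0,  x(14) = 9,  x(15) = 9,  x(16) = 4,  x(17) = 13,  x(18) = 3,  x(19) = 2,  x(20) = 5,  x(21) = 7,  x(22) = 12,  x(23) = 5,  x(24) = 3,  x(25) = 8,  x(26) = 11,  x(27) = 5,  x(28) = 2,  x(29) = 7,  x(30) = 9,  x(31) = 2,  x(32) = 11,  x(33) = 13,  x(34) = 10,  x(35) = 9,  x(36) = 5,  x(37) = 0,  x(38) = 5,  x(39) = 5,  x(40) = 10,  x(41) = 1,  x(42) = 11,  x(43) = 12,  x(44) = 9,  x(45) = 7,  x(46) = 2,  x(47) = 9,  x(48) = 11,  x(49) = 6.
The sequence repeats with period 48.
(804 - 0) mod 48 = 36, so x(804) = x(36) = 5.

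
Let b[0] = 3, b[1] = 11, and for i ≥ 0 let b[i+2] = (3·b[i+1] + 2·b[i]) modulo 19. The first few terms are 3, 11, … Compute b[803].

Computing terms: b[0] = 3,  b[1] = 11,  b[2] = 1,  b[3] = 6,  b[4] = 1,  b[5] = 15,  b[6] = 9,  b[7] = 0,  b[8] = 18,  b[9] = 16,  b[10] = 8,  b[11] = 18,  b[12] = 13,  b[13] = 18,  b[14] = 4,  b[15] = 10,  b[16] = 0,  b[17] = 1,  b[18] = 3,  b[19] = 11.
Since (b[18], b[19]) = (b[0], b[1]) = (3, 11) (two consecutive terms determine the rest), the sequence is periodic with period 18.
(803 - 0) mod 18 = 11, so b[803] = b[11] = 18.

18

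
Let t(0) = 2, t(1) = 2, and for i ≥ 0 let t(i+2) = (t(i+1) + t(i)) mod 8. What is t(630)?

Listing terms: t(0) = 2,  t(1) = 2,  t(2) = 4,  t(3) = 6,  t(4) = 2,  t(5) = 0,  t(6) = 2,  t(7) = 2.
The sequence repeats with period 6.
So t(630) = t(0 + ((630-0) mod 6)) = t(0) = 2.

2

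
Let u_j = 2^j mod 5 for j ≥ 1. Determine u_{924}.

1

Listing terms: u_1 = 2,  u_2 = 4,  u_3 = 3,  u_4 = 1,  u_5 = 2.
The sequence repeats with period 4.
So u_{924} = u_{1 + ((924-1) mod 4)} = u_4 = 1.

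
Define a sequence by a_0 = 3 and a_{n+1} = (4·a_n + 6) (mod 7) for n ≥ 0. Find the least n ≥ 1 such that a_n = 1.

Computing terms: a_0 = 3, a_1 = 4, a_2 = 1, a_3 = 3.
Since a_3 = a_0 = 3, the sequence is periodic with period 3.
The value 1 first appears (with n ≥ 1) at a_2.

2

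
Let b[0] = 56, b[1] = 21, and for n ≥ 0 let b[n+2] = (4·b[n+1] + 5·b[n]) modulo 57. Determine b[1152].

We have b[0] = 56; b[1] = 21; b[2] = 22; b[3] = 22; b[4] = 27; b[5] = 47; b[6] = 38; b[7] = 45; b[8] = 28; b[9] = 52; b[10] = 6; b[11] = 56; b[12] = 26; b[13] = 42; b[14] = 13; b[15] = 34; b[16] = 30; b[17] = 5; b[18] = 56; b[19] = 21.
Since (b[18], b[19]) = (b[0], b[1]) = (56, 21) (two consecutive terms determine the rest), the sequence is periodic with period 18.
So b[1152] = b[0 + ((1152-0) mod 18)] = b[0] = 56.

56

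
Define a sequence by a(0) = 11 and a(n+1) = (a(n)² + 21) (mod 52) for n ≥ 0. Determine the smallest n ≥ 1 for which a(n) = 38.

1

Listing terms: a(0) = 11, a(1) = 38, a(2) = 9, a(3) = 50, a(4) = 25, a(5) = 22, a(6) = 37, a(7) = 38.
Since a(7) = a(1) = 38, the sequence is eventually periodic: after a pre-period of length 1 it cycles with period 6.
The value 38 first appears (with n ≥ 1) at a(1).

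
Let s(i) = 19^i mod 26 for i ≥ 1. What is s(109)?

Listing terms: s(1) = 19, s(2) = 23, s(3) = 21, s(4) = 9, s(5) = 15, s(6) = 25, s(7) = 7, s(8) = 3, s(9) = 5, s(10) = 17, s(11) = 11, s(12) = 1, s(13) = 19.
The sequence repeats with period 12.
(109 - 1) mod 12 = 0, so s(109) = s(1) = 19.

19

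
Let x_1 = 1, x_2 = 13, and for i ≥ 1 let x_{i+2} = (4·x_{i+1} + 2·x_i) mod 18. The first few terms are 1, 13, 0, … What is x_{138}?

Listing terms: x_1 = 1; x_2 = 13; x_3 = 0; x_4 = 8; x_5 = 14; x_6 = 0; x_7 = 10; x_8 = 4; x_9 = 0; x_{10} = 8.
Since (x_9, x_{10}) = (x_3, x_4) = (0, 8) (two consecutive terms determine the rest), the sequence is eventually periodic: after a pre-period of length 2 it cycles with period 6.
For i ≥ 3, x_i depends only on (i - 3) mod 6. (138 - 3) mod 6 = 3, so x_{138} = x_6 = 0.

0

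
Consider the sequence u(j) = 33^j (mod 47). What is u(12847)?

26

Computing terms: u(0) = 1, u(1) = 33, u(2) = 8, u(3) = 29, u(4) = 17, u(5) = 44, u(6) = 42, u(7) = 23, u(8) = 7, u(9) = 43, u(10) = 9, u(11) = 15, u(12) = 25, u(13) = 26, u(14) = 12, u(15) = 20, u(16) = 2, u(17) = 19, u(18) = 16, u(19) = 11, u(20) = 34, u(21) = 41, u(22) = 37, u(23) = 46, u(24) = 14, u(25) = 39, u(26) = 18, u(27) = 30, u(28) = 3, u(29) = 5, u(30) = 24, u(31) = 40, u(32) = 4, u(33) = 38, u(34) = 32, u(35) = 22, u(36) = 21, u(37) = 35, u(38) = 27, u(39) = 45, u(40) = 28, u(41) = 31, u(42) = 36, u(43) = 13, u(44) = 6, u(45) = 10, u(46) = 1.
The sequence repeats with period 46.
(12847 - 0) mod 46 = 13, so u(12847) = u(13) = 26.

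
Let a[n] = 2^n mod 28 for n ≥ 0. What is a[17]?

4

We have a[0] = 1,  a[1] = 2,  a[2] = 4,  a[3] = 8,  a[4] = 16,  a[5] = 4.
Since a[5] = a[2] = 4, the sequence is eventually periodic: after a pre-period of length 2 it cycles with period 3.
For n ≥ 2, a[n] depends only on (n - 2) mod 3. (17 - 2) mod 3 = 0, so a[17] = a[2] = 4.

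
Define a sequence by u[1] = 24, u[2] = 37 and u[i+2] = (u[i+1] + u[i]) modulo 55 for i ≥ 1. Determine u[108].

13

Listing terms: u[1] = 24,  u[2] = 37,  u[3] = 6,  u[4] = 43,  u[5] = 49,  u[6] = 37,  u[7] = 31,  u[8] = 13,  u[9] = 44,  u[10] = 2,  u[11] = 46,  u[12] = 48,  u[13] = 39,  u[14] = 32,  u[15] = 16,  u[16] = 48,  u[17] = 9,  u[18] = 2,  u[19] = 11,  u[20] = 13,  u[21] = 24,  u[22] = 37.
The sequence repeats with period 20.
(108 - 1) mod 20 = 7, so u[108] = u[8] = 13.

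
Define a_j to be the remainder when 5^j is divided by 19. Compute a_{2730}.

Computing terms: a_1 = 5,  a_2 = 6,  a_3 = 11,  a_4 = 17,  a_5 = 9,  a_6 = 7,  a_7 = 16,  a_8 = 4,  a_9 = 1,  a_{10} = 5.
Since a_{10} = a_1 = 5, the sequence is periodic with period 9.
(2730 - 1) mod 9 = 2, so a_{2730} = a_3 = 11.

11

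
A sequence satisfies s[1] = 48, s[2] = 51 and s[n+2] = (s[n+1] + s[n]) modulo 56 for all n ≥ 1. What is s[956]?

We have s[1] = 48,  s[2] = 51,  s[3] = 43,  s[4] = 38,  s[5] = 25,  s[6] = 7,  s[7] = 32,  s[8] = 39,  s[9] = 15,  s[10] = 54,  s[11] = 13,  s[12] = 11,  s[13] = 24,  s[14] = 35,  s[15] = 3,  s[16] = 38,  s[17] = 41,  s[18] = 23,  s[19] = 8,  s[20] = 31,  s[21] = 39,  s[22] = 14,  s[23] = 53,  s[24] = 11,  s[25] = 8,  s[26] = 19,  s[27] = 27,  s[28] = 46,  s[29] = 17,  s[30] = 7,  s[31] = 24,  s[32] = 31,  s[33] = 55,  s[34] = 30,  s[35] = 29,  s[36] = 3,  s[37] = 32,  s[38] = 35,  s[39] = 11,  s[40] = 46,  s[41] = 1,  s[42] = 47,  s[43] = 48,  s[44] = 39,  s[45] = 31,  s[46] = 14,  s[47] = 45,  s[48] = 3,  s[49] = 48,  s[50] = 51.
The sequence repeats with period 48.
So s[956] = s[1 + ((956-1) mod 48)] = s[44] = 39.

39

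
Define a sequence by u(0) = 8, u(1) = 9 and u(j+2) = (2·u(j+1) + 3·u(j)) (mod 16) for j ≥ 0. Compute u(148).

12

Listing terms: u(0) = 8; u(1) = 9; u(2) = 10; u(3) = 15; u(4) = 12; u(5) = 5; u(6) = 14; u(7) = 11; u(8) = 0; u(9) = 1; u(10) = 2; u(11) = 7; u(12) = 4; u(13) = 13; u(14) = 6; u(15) = 3; u(16) = 8; u(17) = 9.
The sequence repeats with period 16.
(148 - 0) mod 16 = 4, so u(148) = u(4) = 12.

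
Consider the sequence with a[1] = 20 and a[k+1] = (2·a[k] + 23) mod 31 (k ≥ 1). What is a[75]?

14

We have a[1] = 20; a[2] = 1; a[3] = 25; a[4] = 11; a[5] = 14; a[6] = 20.
Since a[6] = a[1] = 20, the sequence is periodic with period 5.
So a[75] = a[1 + ((75-1) mod 5)] = a[5] = 14.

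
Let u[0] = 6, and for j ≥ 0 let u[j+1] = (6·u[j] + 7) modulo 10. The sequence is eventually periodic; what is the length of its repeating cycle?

5

Listing terms: u[0] = 6, u[1] = 3, u[2] = 5, u[3] = 7, u[4] = 9, u[5] = 1, u[6] = 3.
Since u[6] = u[1] = 3, the sequence is eventually periodic: after a pre-period of length 1 it cycles with period 5.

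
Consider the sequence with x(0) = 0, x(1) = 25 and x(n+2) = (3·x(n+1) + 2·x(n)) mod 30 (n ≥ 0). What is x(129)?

25

Listing terms: x(0) = 0,  x(1) = 25,  x(2) = 15,  x(3) = 5,  x(4) = 15,  x(5) = 25,  x(6) = 15.
Since (x(5), x(6)) = (x(1), x(2)) = (25, 15) (two consecutive terms determine the rest), the sequence is eventually periodic: after a pre-period of length 1 it cycles with period 4.
For n ≥ 1, x(n) depends only on (n - 1) mod 4. (129 - 1) mod 4 = 0, so x(129) = x(1) = 25.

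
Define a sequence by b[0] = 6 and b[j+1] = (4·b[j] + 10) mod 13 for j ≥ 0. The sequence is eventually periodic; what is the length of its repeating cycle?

b[0] = 6; b[1] = 8; b[2] = 3; b[3] = 9; b[4] = 7; b[5] = 12; b[6] = 6.
The sequence repeats with period 6.

6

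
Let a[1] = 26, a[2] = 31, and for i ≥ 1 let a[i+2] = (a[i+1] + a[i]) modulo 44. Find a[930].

5

Computing terms: a[1] = 26,  a[2] = 31,  a[3] = 13,  a[4] = 0,  a[5] = 13,  a[6] = 13,  a[7] = 26,  a[8] = 39,  a[9] = 21,  a[10] = 16,  a[11] = 37,  a[12] = 9,  a[13] = 2,  a[14] = 11,  a[15] = 13,  a[16] = 24,  a[17] = 37,  a[18] = 17,  a[19] = 10,  a[20] = 27,  a[21] = 37,  a[22] = 20,  a[23] = 13,  a[24] = 33,  a[25] = 2,  a[26] = 35,  a[27] = 37,  a[28] = 28,  a[29] = 21,  a[30] = 5,  a[31] = 26,  a[32] = 31.
Since (a[31], a[32]) = (a[1], a[2]) = (26, 31) (two consecutive terms determine the rest), the sequence is periodic with period 30.
So a[930] = a[1 + ((930-1) mod 30)] = a[30] = 5.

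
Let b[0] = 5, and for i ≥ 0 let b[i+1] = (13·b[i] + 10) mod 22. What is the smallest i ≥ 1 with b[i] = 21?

b[0] = 5; b[1] = 9; b[2] = 17; b[3] = 11; b[4] = 21; b[5] = 19; b[6] = 15; b[7] = 7; b[8] = 13; b[9] = 3; b[10] = 5.
Since b[10] = b[0] = 5, the sequence is periodic with period 10.
The value 21 first appears (with i ≥ 1) at b[4].

4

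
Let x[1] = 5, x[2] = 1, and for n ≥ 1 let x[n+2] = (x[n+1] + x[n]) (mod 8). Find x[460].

7

x[1] = 5,  x[2] = 1,  x[3] = 6,  x[4] = 7,  x[5] = 5,  x[6] = 4,  x[7] = 1,  x[8] = 5,  x[9] = 6,  x[10] = 3,  x[11] = 1,  x[12] = 4,  x[13] = 5,  x[14] = 1.
The sequence repeats with period 12.
So x[460] = x[1 + ((460-1) mod 12)] = x[4] = 7.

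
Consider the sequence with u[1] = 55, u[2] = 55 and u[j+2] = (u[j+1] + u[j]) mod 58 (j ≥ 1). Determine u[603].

26

Listing terms: u[1] = 55; u[2] = 55; u[3] = 52; u[4] = 49; u[5] = 43; u[6] = 34; u[7] = 19; u[8] = 53; u[9] = 14; u[10] = 9; u[11] = 23; u[12] = 32; u[13] = 55; u[14] = 29; u[15] = 26; u[16] = 55; u[17] = 23; u[18] = 20; u[19] = 43; u[20] = 5; u[21] = 48; u[22] = 53; u[23] = 43; u[24] = 38; u[25] = 23; u[26] = 3; u[27] = 26; u[28] = 29; u[29] = 55; u[30] = 26; u[31] = 23; u[32] = 49; u[33] = 14; u[34] = 5; u[35] = 19; u[36] = 24; u[37] = 43; u[38] = 9; u[39] = 52; u[40] = 3; u[41] = 55; u[42] = 0; u[43] = 55; u[44] = 55.
Since (u[43], u[44]) = (u[1], u[2]) = (55, 55) (two consecutive terms determine the rest), the sequence is periodic with period 42.
(603 - 1) mod 42 = 14, so u[603] = u[15] = 26.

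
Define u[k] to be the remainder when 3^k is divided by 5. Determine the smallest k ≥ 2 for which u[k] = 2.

Computing terms: u[1] = 3; u[2] = 4; u[3] = 2; u[4] = 1; u[5] = 3.
The sequence repeats with period 4.
The value 2 first appears (with k ≥ 2) at u[3].

3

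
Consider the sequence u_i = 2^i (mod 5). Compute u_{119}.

We have u_1 = 2, u_2 = 4, u_3 = 3, u_4 = 1, u_5 = 2.
Since u_5 = u_1 = 2, the sequence is periodic with period 4.
So u_{119} = u_{1 + ((119-1) mod 4)} = u_3 = 3.

3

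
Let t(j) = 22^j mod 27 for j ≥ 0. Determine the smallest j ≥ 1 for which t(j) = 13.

7

Computing terms: t(0) = 1,  t(1) = 22,  t(2) = 25,  t(3) = 10,  t(4) = 4,  t(5) = 7,  t(6) = 19,  t(7) = 13,  t(8) = 16,  t(9) = 1.
The sequence repeats with period 9.
The value 13 first appears (with j ≥ 1) at t(7).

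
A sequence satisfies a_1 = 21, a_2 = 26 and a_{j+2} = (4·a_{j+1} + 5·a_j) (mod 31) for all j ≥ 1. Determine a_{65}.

11

a_1 = 21; a_2 = 26; a_3 = 23; a_4 = 5; a_5 = 11; a_6 = 7; a_7 = 21; a_8 = 26.
Since (a_7, a_8) = (a_1, a_2) = (21, 26) (two consecutive terms determine the rest), the sequence is periodic with period 6.
So a_{65} = a_{1 + ((65-1) mod 6)} = a_5 = 11.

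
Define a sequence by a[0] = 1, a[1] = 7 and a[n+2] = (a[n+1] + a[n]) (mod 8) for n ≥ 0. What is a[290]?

0

a[0] = 1; a[1] = 7; a[2] = 0; a[3] = 7; a[4] = 7; a[5] = 6; a[6] = 5; a[7] = 3; a[8] = 0; a[9] = 3; a[10] = 3; a[11] = 6; a[12] = 1; a[13] = 7.
The sequence repeats with period 12.
So a[290] = a[0 + ((290-0) mod 12)] = a[2] = 0.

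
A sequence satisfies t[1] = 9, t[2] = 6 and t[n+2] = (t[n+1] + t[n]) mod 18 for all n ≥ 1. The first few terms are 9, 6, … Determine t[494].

12

t[1] = 9; t[2] = 6; t[3] = 15; t[4] = 3; t[5] = 0; t[6] = 3; t[7] = 3; t[8] = 6; t[9] = 9; t[10] = 15; t[11] = 6; t[12] = 3; t[13] = 9; t[14] = 12; t[15] = 3; t[16] = 15; t[17] = 0; t[18] = 15; t[19] = 15; t[20] = 12; t[21] = 9; t[22] = 3; t[23] = 12; t[24] = 15; t[25] = 9; t[26] = 6.
The sequence repeats with period 24.
So t[494] = t[1 + ((494-1) mod 24)] = t[14] = 12.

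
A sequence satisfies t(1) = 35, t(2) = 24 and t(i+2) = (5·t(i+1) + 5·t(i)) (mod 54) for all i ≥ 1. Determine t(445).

11

Listing terms: t(1) = 35, t(2) = 24, t(3) = 25, t(4) = 29, t(5) = 0, t(6) = 37, t(7) = 23, t(8) = 30, t(9) = 49, t(10) = 17, t(11) = 6, t(12) = 7, t(13) = 11, t(14) = 36, t(15) = 19, t(16) = 5, t(17) = 12, t(18) = 31, t(19) = 53, t(20) = 42, t(21) = 43, t(22) = 47, t(23) = 18, t(24) = 1, t(25) = 41, t(26) = 48, t(27) = 13, t(28) = 35, t(29) = 24.
The sequence repeats with period 27.
So t(445) = t(1 + ((445-1) mod 27)) = t(13) = 11.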